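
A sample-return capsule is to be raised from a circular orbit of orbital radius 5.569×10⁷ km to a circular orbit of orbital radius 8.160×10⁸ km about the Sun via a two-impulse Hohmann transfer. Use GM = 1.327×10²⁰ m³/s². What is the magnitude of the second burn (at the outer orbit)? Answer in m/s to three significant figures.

r₁ = 5.569×10⁷ km = 5.569×10¹⁰ m.
r₂ = 8.160×10⁸ km = 8.160×10¹¹ m.
Transfer ellipse a_t = (r₁ + r₂)/2 = 4.358×10¹¹ m.
At r₁: circular v_c1 = √(μ/r₁) = 48810 m/s; transfer-perihelion v_p = √[μ(2/r₁ − 1/a_t)] = 66790 m/s.
At r₂: circular v_c2 = √(μ/r₂) = 12750 m/s; transfer-aphelion v_a = √[μ(2/r₂ − 1/a_t)] = 4558 m/s.
Δv₂ = v_c2 − v_a = 8194 m/s.

Δv ≈ 8190 m/s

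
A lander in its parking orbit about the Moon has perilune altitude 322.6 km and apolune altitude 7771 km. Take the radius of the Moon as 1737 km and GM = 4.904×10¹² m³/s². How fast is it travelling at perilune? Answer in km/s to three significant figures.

r_p = 1737 + 322.6 = 2059.6 km = 2.0596×10⁶ m.
r_a = 1737 + 7771 = 9508.0 km = 9.5080×10⁶ m.
Semi-major axis a = (r_p + r_a)/2 = 5783.8 km = 5.784×10⁶ m.
Vis-viva: v² = μ(2/r − 1/a) = 4.904×10¹² × (9.711×10⁻⁷ − 1.729×10⁻⁷) = 3.914×10⁶ m²/s².
v = 1978 m/s = 1.978 km/s.

v ≈ 1.98 km/s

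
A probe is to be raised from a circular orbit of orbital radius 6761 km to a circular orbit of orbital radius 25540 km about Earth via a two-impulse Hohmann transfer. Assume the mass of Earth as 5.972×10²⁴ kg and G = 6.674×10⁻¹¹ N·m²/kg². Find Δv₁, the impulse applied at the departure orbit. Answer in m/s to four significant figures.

Δv ≈ 1977 m/s

μ = GM = 6.674×10⁻¹¹ × 5.972×10²⁴ = 3.986×10¹⁴ m³/s².
r₁ = 6761 km = 6.761×10⁶ m.
r₂ = 25540 km = 2.554×10⁷ m.
Transfer ellipse a_t = (r₁ + r₂)/2 = 1.615×10⁷ m.
At r₁: circular v_c1 = √(μ/r₁) = 7678 m/s; transfer-perigee v_p = √[μ(2/r₁ − 1/a_t)] = 9655 m/s.
Δv₁ = v_p − v_c1 = 1977 m/s.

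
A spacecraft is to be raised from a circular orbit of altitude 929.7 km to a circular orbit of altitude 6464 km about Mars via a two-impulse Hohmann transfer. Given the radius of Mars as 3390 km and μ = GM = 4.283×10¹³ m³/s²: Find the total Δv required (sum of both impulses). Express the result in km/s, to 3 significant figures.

Δv_total ≈ 1.02 km/s

r₁ = 3390 + 929.7 = 4319.7 km = 4.3197×10⁶ m.
r₂ = 3390 + 6464 = 9854.0 km = 9.8540×10⁶ m.
Transfer ellipse a_t = (r₁ + r₂)/2 = 7.087×10⁶ m.
At r₁: circular v_c1 = √(μ/r₁) = 3149 m/s; transfer-periapsis v_p = √[μ(2/r₁ − 1/a_t)] = 3713 m/s.
Δv₁ = v_p − v_c1 = 564.2 m/s.
At r₂: circular v_c2 = √(μ/r₂) = 2085 m/s; transfer-apoapsis v_a = √[μ(2/r₂ − 1/a_t)] = 1628 m/s.
Δv₂ = v_c2 − v_a = 457.1 m/s.
Total Δv = Δv₁ + Δv₂ = 1021 m/s = 1.021 km/s.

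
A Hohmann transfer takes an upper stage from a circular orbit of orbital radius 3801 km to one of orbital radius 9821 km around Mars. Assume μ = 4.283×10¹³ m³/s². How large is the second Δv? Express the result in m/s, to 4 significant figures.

r₁ = 3801 km = 3.801×10⁶ m.
r₂ = 9821 km = 9.821×10⁶ m.
Transfer ellipse a_t = (r₁ + r₂)/2 = 6.811×10⁶ m.
At r₁: circular v_c1 = √(μ/r₁) = 3357 m/s; transfer-periapsis v_p = √[μ(2/r₁ − 1/a_t)] = 4031 m/s.
At r₂: circular v_c2 = √(μ/r₂) = 2088 m/s; transfer-apoapsis v_a = √[μ(2/r₂ − 1/a_t)] = 1560 m/s.
Δv₂ = v_c2 − v_a = 528.3 m/s.

Δv ≈ 528.3 m/s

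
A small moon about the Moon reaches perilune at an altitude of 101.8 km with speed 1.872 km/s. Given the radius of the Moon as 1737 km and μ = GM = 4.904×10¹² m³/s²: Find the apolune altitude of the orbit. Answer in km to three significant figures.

r_p = 1737 + 101.8 = 1838.8 km = 1.839×10⁶ m.
Specific energy ε = v²/2 − μ/r = -9.148×10⁵ J/kg, so a = −μ/(2ε) = 2.680×10⁶ m.
The apsides satisfy r_p + r_a = 2a, so the apolune radius is 2a − r_p = 3.522×10⁶ m = 3522.1 km.
Apolune altitude = 3522.1 − 1737 = 1785.1 km.

apolune altitude ≈ 1790 km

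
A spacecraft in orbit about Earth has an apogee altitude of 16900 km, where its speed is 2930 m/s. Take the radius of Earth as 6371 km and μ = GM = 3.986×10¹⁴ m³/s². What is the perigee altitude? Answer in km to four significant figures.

perigee altitude ≈ 1411 km

r_a = 6371 + 16900 = 23271 km = 2.327×10⁷ m.
Specific energy ε = v²/2 − μ/r = -1.284×10⁷ J/kg, so a = −μ/(2ε) = 1.553×10⁷ m.
The apsides satisfy r_p + r_a = 2a, so the perigee radius is 2a − r_a = 7.782×10⁶ m = 7781.9 km.
Perigee altitude = 7781.9 − 6371 = 1410.9 km.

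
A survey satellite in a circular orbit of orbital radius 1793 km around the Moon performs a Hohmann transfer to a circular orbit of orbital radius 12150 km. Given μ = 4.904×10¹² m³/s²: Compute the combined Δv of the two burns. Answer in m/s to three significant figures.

Δv_total ≈ 843 m/s

r₁ = 1793 km = 1.793×10⁶ m.
r₂ = 12150 km = 1.215×10⁷ m.
Transfer ellipse a_t = (r₁ + r₂)/2 = 6.972×10⁶ m.
At r₁: circular v_c1 = √(μ/r₁) = 1654 m/s; transfer-perilune v_p = √[μ(2/r₁ − 1/a_t)] = 2183 m/s.
Δv₁ = v_p − v_c1 = 529.5 m/s.
At r₂: circular v_c2 = √(μ/r₂) = 635.3 m/s; transfer-apolune v_a = √[μ(2/r₂ − 1/a_t)] = 322.2 m/s.
Δv₂ = v_c2 − v_a = 313.1 m/s.
Total Δv = Δv₁ + Δv₂ = 842.6 m/s.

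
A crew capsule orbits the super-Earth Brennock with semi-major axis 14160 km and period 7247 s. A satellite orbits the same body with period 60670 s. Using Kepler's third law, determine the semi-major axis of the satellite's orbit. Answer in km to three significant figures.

a₂ ≈ 58400 km

Kepler's third law: a³ ∝ T², so a₂ = a₁ (T₂/T₁)^(2/3).
T₂/T₁ = 8.372, (T₂/T₁)^(2/3) = 4.123.
a₂ = 14160 × 4.123 = 58380 km.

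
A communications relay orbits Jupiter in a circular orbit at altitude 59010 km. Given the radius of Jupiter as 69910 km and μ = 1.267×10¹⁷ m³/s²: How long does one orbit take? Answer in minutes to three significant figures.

T ≈ 431 minutes

r = 69910 + 59010 = 128920 km = 1.2892×10⁸ m.
Kepler's third law: T = 2π√(r³/μ) = 2π√((1.289×10⁸)³ / 1.267×10¹⁷).
r³/μ = 1.691×10⁷ s², so T = 2π × 4.112×10³ = 2.584×10⁴ s.
Converting: 2.584×10⁴ s ÷ 60.00 = 430.6 minutes.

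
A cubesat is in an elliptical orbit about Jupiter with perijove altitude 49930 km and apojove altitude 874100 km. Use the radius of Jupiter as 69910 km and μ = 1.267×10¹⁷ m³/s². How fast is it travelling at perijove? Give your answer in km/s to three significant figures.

r_p = 69910 + 49930 = 119840 km = 1.1984×10⁸ m.
r_a = 69910 + 874100 = 944010 km = 9.4401×10⁸ m.
Semi-major axis a = (r_p + r_a)/2 = 5.3192×10⁵ km = 5.319×10⁸ m.
Vis-viva: v² = μ(2/r − 1/a) = 1.267×10¹⁷ × (1.669×10⁻⁸ − 1.880×10⁻⁹) = 1.876×10⁹ m²/s².
v = 43320 m/s = 43.32 km/s.

v ≈ 43.3 km/s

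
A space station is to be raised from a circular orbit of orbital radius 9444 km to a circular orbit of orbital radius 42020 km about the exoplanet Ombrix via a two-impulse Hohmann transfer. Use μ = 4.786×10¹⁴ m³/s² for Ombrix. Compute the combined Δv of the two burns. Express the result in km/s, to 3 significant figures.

r₁ = 9444 km = 9.444×10⁶ m.
r₂ = 42020 km = 4.202×10⁷ m.
Transfer ellipse a_t = (r₁ + r₂)/2 = 2.573×10⁷ m.
At r₁: circular v_c1 = √(μ/r₁) = 7119 m/s; transfer-periapsis v_p = √[μ(2/r₁ − 1/a_t)] = 9097 m/s.
Δv₁ = v_p − v_c1 = 1978 m/s.
At r₂: circular v_c2 = √(μ/r₂) = 3375 m/s; transfer-apoapsis v_a = √[μ(2/r₂ − 1/a_t)] = 2045 m/s.
Δv₂ = v_c2 − v_a = 1330 m/s.
Total Δv = Δv₁ + Δv₂ = 3309 m/s = 3.309 km/s.

Δv_total ≈ 3.31 km/s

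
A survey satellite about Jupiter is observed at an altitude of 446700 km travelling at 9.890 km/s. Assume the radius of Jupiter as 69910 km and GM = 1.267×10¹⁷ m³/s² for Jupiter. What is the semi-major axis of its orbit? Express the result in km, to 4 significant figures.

a ≈ 3.226×10⁵ km

r = 69910 + 446700 = 5.1661×10⁵ km = 5.166×10⁸ m.
Specific orbital energy ε = v²/2 − μ/r = (9890)²/2 − 1.267×10¹⁷/5.166×10⁸ = -1.963×10⁸ J/kg.
Since ε = −μ/(2a), a = −μ/(2ε) = 3.226×10⁸ m = 3.2264×10⁵ km.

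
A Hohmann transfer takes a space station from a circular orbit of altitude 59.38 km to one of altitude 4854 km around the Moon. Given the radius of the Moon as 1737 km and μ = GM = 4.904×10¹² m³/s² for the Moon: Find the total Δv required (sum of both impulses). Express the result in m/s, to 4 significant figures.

r₁ = 1737 + 59.38 = 1796.4 km = 1.7964×10⁶ m.
r₂ = 1737 + 4854 = 6591.0 km = 6.5910×10⁶ m.
Transfer ellipse a_t = (r₁ + r₂)/2 = 4.194×10⁶ m.
At r₁: circular v_c1 = √(μ/r₁) = 1652 m/s; transfer-perilune v_p = √[μ(2/r₁ − 1/a_t)] = 2071 m/s.
Δv₁ = v_p − v_c1 = 419.1 m/s.
At r₂: circular v_c2 = √(μ/r₂) = 862.6 m/s; transfer-apolune v_a = √[μ(2/r₂ − 1/a_t)] = 564.5 m/s.
Δv₂ = v_c2 − v_a = 298.0 m/s.
Total Δv = Δv₁ + Δv₂ = 717.1 m/s.

Δv_total ≈ 717.1 m/s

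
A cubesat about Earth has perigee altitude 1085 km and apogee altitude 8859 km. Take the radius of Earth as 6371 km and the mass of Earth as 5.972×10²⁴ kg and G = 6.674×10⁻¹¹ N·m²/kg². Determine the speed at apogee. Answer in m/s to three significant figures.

v ≈ 4150 m/s

μ = GM = 6.674×10⁻¹¹ × 5.972×10²⁴ = 3.986×10¹⁴ m³/s².
r_p = 6371 + 1085 = 7456.0 km = 7.4560×10⁶ m.
r_a = 6371 + 8859 = 15230 km = 1.5230×10⁷ m.
Semi-major axis a = (r_p + r_a)/2 = 11343 km = 1.134×10⁷ m.
Vis-viva: v² = μ(2/r − 1/a) = 3.986×10¹⁴ × (1.313×10⁻⁷ − 8.816×10⁻⁸) = 1.720×10⁷ m²/s².
v = 4148 m/s.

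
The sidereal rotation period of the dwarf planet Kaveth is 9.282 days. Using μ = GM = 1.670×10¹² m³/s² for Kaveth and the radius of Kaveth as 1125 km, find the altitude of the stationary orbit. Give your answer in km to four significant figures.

T = 9.282 days = 8.020×10⁵ s.
A synchronous orbit has period T, so by Kepler's third law a = (μT²/4π²)^(1/3).
μT²/4π² = 1.670×10¹² × (8.020×10⁵)² / 39.48 = 2.721×10²² m³.
a = 3.008×10⁷ m = 30076 km.
Altitude h = a − R = 30076 − 1125 = 28951 km.

h_sync ≈ 28950 km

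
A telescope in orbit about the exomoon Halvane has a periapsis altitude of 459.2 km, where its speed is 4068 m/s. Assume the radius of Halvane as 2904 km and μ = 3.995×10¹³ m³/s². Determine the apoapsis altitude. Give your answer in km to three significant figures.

r_p = 2904 + 459.2 = 3363.2 km = 3.363×10⁶ m.
Specific energy ε = v²/2 − μ/r = -3.604×10⁶ J/kg, so a = −μ/(2ε) = 5.542×10⁶ m.
The apsides satisfy r_p + r_a = 2a, so the apoapsis radius is 2a − r_p = 7.721×10⁶ m = 7720.9 km.
Apoapsis altitude = 7720.9 − 2904 = 4816.9 km.

apoapsis altitude ≈ 4820 km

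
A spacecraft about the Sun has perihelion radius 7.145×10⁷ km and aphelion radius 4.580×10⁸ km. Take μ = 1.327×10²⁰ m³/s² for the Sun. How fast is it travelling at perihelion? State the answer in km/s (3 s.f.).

v ≈ 56.7 km/s

Semi-major axis a = (r_p + r_a)/2 = 2.6472×10⁸ km = 2.647×10¹¹ m.
Vis-viva: v² = μ(2/r − 1/a) = 1.327×10²⁰ × (2.799×10⁻¹¹ − 3.778×10⁻¹²) = 3.213×10⁹ m²/s².
v = 56690 m/s = 56.69 km/s.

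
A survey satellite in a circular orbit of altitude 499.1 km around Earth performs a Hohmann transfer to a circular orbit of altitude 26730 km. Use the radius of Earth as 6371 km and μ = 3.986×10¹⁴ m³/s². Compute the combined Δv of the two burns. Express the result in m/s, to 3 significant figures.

r₁ = 6371 + 499.1 = 6870.1 km = 6.8701×10⁶ m.
r₂ = 6371 + 26730 = 33101 km = 3.3101×10⁷ m.
Transfer ellipse a_t = (r₁ + r₂)/2 = 1.999×10⁷ m.
At r₁: circular v_c1 = √(μ/r₁) = 7617 m/s; transfer-perigee v_p = √[μ(2/r₁ − 1/a_t)] = 9803 m/s.
Δv₁ = v_p − v_c1 = 2186 m/s.
At r₂: circular v_c2 = √(μ/r₂) = 3470 m/s; transfer-apogee v_a = √[μ(2/r₂ − 1/a_t)] = 2035 m/s.
Δv₂ = v_c2 − v_a = 1436 m/s.
Total Δv = Δv₁ + Δv₂ = 3621 m/s.

Δv_total ≈ 3620 m/s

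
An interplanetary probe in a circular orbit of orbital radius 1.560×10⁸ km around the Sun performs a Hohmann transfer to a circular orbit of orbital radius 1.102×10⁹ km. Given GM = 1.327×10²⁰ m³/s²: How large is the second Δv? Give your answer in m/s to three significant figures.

r₁ = 1.560×10⁸ km = 1.560×10¹¹ m.
r₂ = 1.102×10⁹ km = 1.102×10¹² m.
Transfer ellipse a_t = (r₁ + r₂)/2 = 6.290×10¹¹ m.
At r₁: circular v_c1 = √(μ/r₁) = 29170 m/s; transfer-perihelion v_p = √[μ(2/r₁ − 1/a_t)] = 38600 m/s.
At r₂: circular v_c2 = √(μ/r₂) = 10970 m/s; transfer-aphelion v_a = √[μ(2/r₂ − 1/a_t)] = 5465 m/s.
Δv₂ = v_c2 − v_a = 5509 m/s.

Δv ≈ 5510 m/s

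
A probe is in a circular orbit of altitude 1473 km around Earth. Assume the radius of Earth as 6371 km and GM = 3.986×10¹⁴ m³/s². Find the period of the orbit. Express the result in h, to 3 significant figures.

T ≈ 1.92 h

r = 6371 + 1473 = 7844.0 km = 7.8440×10⁶ m.
Kepler's third law: T = 2π√(r³/μ) = 2π√((7.844×10⁶)³ / 3.986×10¹⁴).
r³/μ = 1.211×10⁶ s², so T = 2π × 1.100×10³ = 6.914×10³ s.
Converting: 6.914×10³ s ÷ 3600 = 1.921 h.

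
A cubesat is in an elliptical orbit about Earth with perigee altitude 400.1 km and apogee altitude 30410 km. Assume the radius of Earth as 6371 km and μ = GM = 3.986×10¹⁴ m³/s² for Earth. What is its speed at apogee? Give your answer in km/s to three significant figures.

v ≈ 1.84 km/s

r_p = 6371 + 400.1 = 6771.1 km = 6.7711×10⁶ m.
r_a = 6371 + 30410 = 36781 km = 3.6781×10⁷ m.
Semi-major axis a = (r_p + r_a)/2 = 21776 km = 2.178×10⁷ m.
Vis-viva: v² = μ(2/r − 1/a) = 3.986×10¹⁴ × (5.438×10⁻⁸ − 4.592×10⁻⁸) = 3.370×10⁶ m²/s².
v = 1836 m/s = 1.836 km/s.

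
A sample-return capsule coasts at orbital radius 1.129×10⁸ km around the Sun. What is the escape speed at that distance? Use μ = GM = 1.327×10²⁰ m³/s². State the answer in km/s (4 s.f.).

r = 1.129×10⁸ km = 1.129×10¹¹ m.
Escape speed v_esc = √(2μ/r) = √(2 × 1.327×10²⁰ / 1.129×10¹¹) = √(2.351×10⁹) = 48480 m/s.
= 48.48 km/s.

v_esc ≈ 48.48 km/s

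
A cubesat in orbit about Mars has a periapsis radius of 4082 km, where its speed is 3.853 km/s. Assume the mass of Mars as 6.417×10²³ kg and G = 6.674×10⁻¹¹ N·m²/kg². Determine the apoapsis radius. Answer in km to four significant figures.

μ = GM = 6.674×10⁻¹¹ × 6.417×10²³ = 4.283×10¹³ m³/s².
r_p = 4.082×10⁶ m.
Specific energy ε = v²/2 − μ/r = -3.069×10⁶ J/kg, so a = −μ/(2ε) = 6.978×10⁶ m.
The apsides satisfy r_p + r_a = 2a, so the apoapsis radius is 2a − r_p = 9.873×10⁶ m = 9873.3 km.

apoapsis radius ≈ 9873 km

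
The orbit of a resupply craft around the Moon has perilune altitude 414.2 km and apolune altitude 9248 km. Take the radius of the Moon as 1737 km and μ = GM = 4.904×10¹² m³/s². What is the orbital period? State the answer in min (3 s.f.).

T ≈ 796 min

r_p = 1737 + 414.2 = 2151.2 km = 2.1512×10⁶ m.
r_a = 1737 + 9248 = 10985 km = 1.0985×10⁷ m.
Semi-major axis a = (r_p + r_a)/2 = (2151.2 + 10985)/2 = 6568.1 km = 6.568×10⁶ m.
By Kepler's third law T = 2π√(a³/μ) = 2π × 7.601×10³ = 4.776×10⁴ s.
= 796.0 min.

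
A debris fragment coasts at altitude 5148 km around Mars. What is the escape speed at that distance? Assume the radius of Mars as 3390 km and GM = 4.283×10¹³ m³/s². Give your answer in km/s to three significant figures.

r = 3390 + 5148 = 8538.0 km = 8.5380×10⁶ m.
Escape speed v_esc = √(2μ/r) = √(2 × 4.283×10¹³ / 8.538×10⁶) = √(1.003×10⁷) = 3167 m/s.
= 3.167 km/s.

v_esc ≈ 3.17 km/s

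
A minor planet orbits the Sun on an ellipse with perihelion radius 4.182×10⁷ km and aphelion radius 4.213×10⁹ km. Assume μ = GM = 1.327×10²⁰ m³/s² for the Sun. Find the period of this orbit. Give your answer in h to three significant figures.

Semi-major axis a = (r_p + r_a)/2 = (4.1820×10⁷ + 4.2130×10⁹)/2 = 2.1274×10⁹ km = 2.127×10¹² m.
By Kepler's third law T = 2π√(a³/μ) = 2π × 2.694×10⁸ = 1.692×10⁹ s.
= 4.701×10⁵ h.

T ≈ 470000 h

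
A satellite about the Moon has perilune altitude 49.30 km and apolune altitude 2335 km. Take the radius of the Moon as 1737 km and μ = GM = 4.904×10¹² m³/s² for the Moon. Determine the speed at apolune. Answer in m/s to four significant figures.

v ≈ 857.0 m/s

r_p = 1737 + 49.30 = 1786.3 km = 1.7863×10⁶ m.
r_a = 1737 + 2335 = 4072.0 km = 4.0720×10⁶ m.
Semi-major axis a = (r_p + r_a)/2 = 2929.2 km = 2.929×10⁶ m.
Vis-viva: v² = μ(2/r − 1/a) = 4.904×10¹² × (4.912×10⁻⁷ − 3.414×10⁻⁷) = 7.344×10⁵ m²/s².
v = 857.0 m/s.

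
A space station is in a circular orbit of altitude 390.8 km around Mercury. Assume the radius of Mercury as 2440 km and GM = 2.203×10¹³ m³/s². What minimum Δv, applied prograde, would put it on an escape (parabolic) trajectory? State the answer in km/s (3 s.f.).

r = 2440 + 390.8 = 2830.8 km = 2.8308×10⁶ m.
Circular speed v_c = √(μ/r) = 2790 m/s.
Escape speed v_esc = √(2μ/r) = √2 × v_c = 3945 m/s.
Δv = v_esc − v_c = 1156 m/s = 1.156 km/s.

Δv ≈ 1.16 km/s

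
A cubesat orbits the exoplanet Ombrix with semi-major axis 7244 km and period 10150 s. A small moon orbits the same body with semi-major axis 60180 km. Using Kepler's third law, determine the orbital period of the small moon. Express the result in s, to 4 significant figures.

Kepler's third law: T² ∝ a³, so T₂ = T₁ (a₂/a₁)^(3/2).
a₂/a₁ = 8.308, (a₂/a₁)^(3/2) = 23.94.
T₂ = 10150 × 23.94 = 2.430×10⁵ s.

T₂ ≈ 2.430×10⁵ s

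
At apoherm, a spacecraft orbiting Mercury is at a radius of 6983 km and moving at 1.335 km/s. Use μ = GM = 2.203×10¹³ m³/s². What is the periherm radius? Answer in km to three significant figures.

periherm radius ≈ 2750 km

r_a = 6.983×10⁶ m.
Specific energy ε = v²/2 − μ/r = -2.264×10⁶ J/kg, so a = −μ/(2ε) = 4.866×10⁶ m.
The apsides satisfy r_p + r_a = 2a, so the periherm radius is 2a − r_a = 2.749×10⁶ m = 2748.9 km.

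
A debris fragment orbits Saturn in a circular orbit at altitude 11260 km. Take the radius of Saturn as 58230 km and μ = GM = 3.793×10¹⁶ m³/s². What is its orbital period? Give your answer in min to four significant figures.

r = 58230 + 11260 = 69490 km = 6.9490×10⁷ m.
Kepler's third law: T = 2π√(r³/μ) = 2π√((6.949×10⁷)³ / 3.793×10¹⁶).
r³/μ = 8.847×10⁶ s², so T = 2π × 2.974×10³ = 1.869×10⁴ s.
Converting: 1.869×10⁴ s ÷ 60.00 = 311.5 min.

T ≈ 311.5 min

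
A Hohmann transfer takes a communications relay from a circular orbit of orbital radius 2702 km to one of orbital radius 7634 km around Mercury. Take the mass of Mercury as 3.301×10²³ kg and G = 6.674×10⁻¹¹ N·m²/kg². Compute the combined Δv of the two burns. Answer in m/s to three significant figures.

μ = GM = 6.674×10⁻¹¹ × 3.301×10²³ = 2.203×10¹³ m³/s².
r₁ = 2702 km = 2.702×10⁶ m.
r₂ = 7634 km = 7.634×10⁶ m.
Transfer ellipse a_t = (r₁ + r₂)/2 = 5.168×10⁶ m.
At r₁: circular v_c1 = √(μ/r₁) = 2855 m/s; transfer-periherm v_p = √[μ(2/r₁ − 1/a_t)] = 3470 m/s.
Δv₁ = v_p − v_c1 = 615.0 m/s.
At r₂: circular v_c2 = √(μ/r₂) = 1699 m/s; transfer-apoherm v_a = √[μ(2/r₂ − 1/a_t)] = 1228 m/s.
Δv₂ = v_c2 − v_a = 470.4 m/s.
Total Δv = Δv₁ + Δv₂ = 1085 m/s.

Δv_total ≈ 1090 m/s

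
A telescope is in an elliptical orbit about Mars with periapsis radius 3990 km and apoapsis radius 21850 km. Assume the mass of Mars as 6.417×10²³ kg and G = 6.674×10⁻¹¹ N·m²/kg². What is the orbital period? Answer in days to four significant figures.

μ = GM = 6.674×10⁻¹¹ × 6.417×10²³ = 4.283×10¹³ m³/s².
Semi-major axis a = (r_p + r_a)/2 = (3990.0 + 21850)/2 = 12920 km = 1.292×10⁷ m.
By Kepler's third law T = 2π√(a³/μ) = 2π × 7.096×10³ = 4.459×10⁴ s.
= 0.5161 days.

T ≈ 0.5161 days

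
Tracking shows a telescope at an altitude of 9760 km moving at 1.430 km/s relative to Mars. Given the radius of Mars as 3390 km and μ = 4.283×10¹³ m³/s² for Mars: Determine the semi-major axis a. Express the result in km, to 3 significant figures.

a ≈ 9580 km

r = 3390 + 9760 = 13150 km = 1.315×10⁷ m.
Vis-viva rearranged: 1/a = 2/r − v²/μ = 1.521×10⁻⁷ − 4.774×10⁻⁸ = 1.043×10⁻⁷ m⁻¹.
a = 9.583×10⁶ m = 9583.4 km.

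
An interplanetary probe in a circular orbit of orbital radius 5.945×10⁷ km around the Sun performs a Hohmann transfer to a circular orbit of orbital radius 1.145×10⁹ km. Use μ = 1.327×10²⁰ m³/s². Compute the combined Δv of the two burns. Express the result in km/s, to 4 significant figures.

r₁ = 5.945×10⁷ km = 5.945×10¹⁰ m.
r₂ = 1.145×10⁹ km = 1.145×10¹² m.
Transfer ellipse a_t = (r₁ + r₂)/2 = 6.022×10¹¹ m.
At r₁: circular v_c1 = √(μ/r₁) = 47250 m/s; transfer-perihelion v_p = √[μ(2/r₁ − 1/a_t)] = 65150 m/s.
Δv₁ = v_p − v_c1 = 17900 m/s.
At r₂: circular v_c2 = √(μ/r₂) = 10770 m/s; transfer-aphelion v_a = √[μ(2/r₂ − 1/a_t)] = 3382 m/s.
Δv₂ = v_c2 − v_a = 7383 m/s.
Total Δv = Δv₁ + Δv₂ = 25280 m/s = 25.28 km/s.

Δv_total ≈ 25.28 km/s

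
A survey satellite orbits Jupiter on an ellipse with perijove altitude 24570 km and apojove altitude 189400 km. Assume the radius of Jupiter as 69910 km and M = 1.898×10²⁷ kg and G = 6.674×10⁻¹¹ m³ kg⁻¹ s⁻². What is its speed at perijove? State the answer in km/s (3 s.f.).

v ≈ 44.3 km/s

μ = GM = 6.674×10⁻¹¹ × 1.898×10²⁷ = 1.267×10¹⁷ m³/s².
r_p = 69910 + 24570 = 94480 km = 9.4480×10⁷ m.
r_a = 69910 + 189400 = 259310 km = 2.5931×10⁸ m.
Semi-major axis a = (r_p + r_a)/2 = 1.7690×10⁵ km = 1.769×10⁸ m.
Vis-viva: v² = μ(2/r − 1/a) = 1.267×10¹⁷ × (2.117×10⁻⁸ − 5.653×10⁻⁹) = 1.965×10⁹ m²/s².
v = 44330 m/s = 44.33 km/s.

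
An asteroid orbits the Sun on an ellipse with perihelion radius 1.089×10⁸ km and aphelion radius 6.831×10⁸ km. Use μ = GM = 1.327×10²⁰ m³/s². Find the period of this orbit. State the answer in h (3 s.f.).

Semi-major axis a = (r_p + r_a)/2 = (1.0890×10⁸ + 6.8310×10⁸)/2 = 3.9600×10⁸ km = 3.960×10¹¹ m.
By Kepler's third law T = 2π√(a³/μ) = 2π × 2.163×10⁷ = 1.359×10⁸ s.
= 37760 h.

T ≈ 37800 h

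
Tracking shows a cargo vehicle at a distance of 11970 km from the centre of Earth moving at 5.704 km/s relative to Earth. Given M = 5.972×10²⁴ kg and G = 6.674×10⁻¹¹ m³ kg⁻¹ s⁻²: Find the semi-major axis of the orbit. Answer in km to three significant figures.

μ = GM = 6.674×10⁻¹¹ × 5.972×10²⁴ = 3.986×10¹⁴ m³/s².
r = 1.197×10⁷ m.
Vis-viva rearranged: 1/a = 2/r − v²/μ = 1.671×10⁻⁷ − 8.163×10⁻⁸ = 8.545×10⁻⁸ m⁻¹.
a = 1.170×10⁷ m = 11702 km.

a ≈ 11700 km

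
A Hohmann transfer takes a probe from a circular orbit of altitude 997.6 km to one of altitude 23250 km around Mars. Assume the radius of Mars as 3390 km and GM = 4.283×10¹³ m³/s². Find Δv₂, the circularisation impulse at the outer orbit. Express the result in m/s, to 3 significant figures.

r₁ = 3390 + 997.6 = 4387.6 km = 4.3876×10⁶ m.
r₂ = 3390 + 23250 = 26640 km = 2.6640×10⁷ m.
Transfer ellipse a_t = (r₁ + r₂)/2 = 1.551×10⁷ m.
At r₁: circular v_c1 = √(μ/r₁) = 3124 m/s; transfer-periapsis v_p = √[μ(2/r₁ − 1/a_t)] = 4094 m/s.
At r₂: circular v_c2 = √(μ/r₂) = 1268 m/s; transfer-apoapsis v_a = √[μ(2/r₂ − 1/a_t)] = 674.3 m/s.
Δv₂ = v_c2 − v_a = 593.7 m/s.

Δv ≈ 594 m/s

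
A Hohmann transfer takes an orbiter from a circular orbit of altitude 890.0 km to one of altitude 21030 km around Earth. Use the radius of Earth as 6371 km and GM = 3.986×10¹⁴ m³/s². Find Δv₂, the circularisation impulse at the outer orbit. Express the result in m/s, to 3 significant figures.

r₁ = 6371 + 890.0 = 7261.0 km = 7.2610×10⁶ m.
r₂ = 6371 + 21030 = 27401 km = 2.7401×10⁷ m.
Transfer ellipse a_t = (r₁ + r₂)/2 = 1.733×10⁷ m.
At r₁: circular v_c1 = √(μ/r₁) = 7409 m/s; transfer-perigee v_p = √[μ(2/r₁ − 1/a_t)] = 9316 m/s.
At r₂: circular v_c2 = √(μ/r₂) = 3814 m/s; transfer-apogee v_a = √[μ(2/r₂ − 1/a_t)] = 2469 m/s.
Δv₂ = v_c2 − v_a = 1345 m/s.

Δv ≈ 1350 m/s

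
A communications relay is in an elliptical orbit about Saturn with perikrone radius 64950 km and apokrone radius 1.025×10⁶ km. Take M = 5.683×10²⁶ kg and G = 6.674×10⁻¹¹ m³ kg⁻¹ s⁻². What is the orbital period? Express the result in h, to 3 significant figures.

μ = GM = 6.674×10⁻¹¹ × 5.683×10²⁶ = 3.793×10¹⁶ m³/s².
Semi-major axis a = (r_p + r_a)/2 = (64950 + 1.0250×10⁶)/2 = 5.4498×10⁵ km = 5.450×10⁸ m.
By Kepler's third law T = 2π√(a³/μ) = 2π × 6.533×10⁴ = 4.105×10⁵ s.
= 114.0 h.

T ≈ 114 h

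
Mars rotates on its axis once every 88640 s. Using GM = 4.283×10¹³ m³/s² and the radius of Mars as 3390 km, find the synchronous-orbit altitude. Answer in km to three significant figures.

h_sync ≈ 17000 km

A synchronous orbit has period T, so by Kepler's third law a = (μT²/4π²)^(1/3).
μT²/4π² = 4.283×10¹³ × (8.864×10⁴)² / 39.48 = 8.524×10²¹ m³.
a = 2.043×10⁷ m = 20428 km.
Altitude h = a − R = 20428 − 3390 = 17038 km.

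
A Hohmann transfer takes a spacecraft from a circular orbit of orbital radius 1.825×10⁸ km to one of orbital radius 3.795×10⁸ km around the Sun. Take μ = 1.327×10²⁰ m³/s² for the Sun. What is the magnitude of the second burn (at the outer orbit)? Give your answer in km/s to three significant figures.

r₁ = 1.825×10⁸ km = 1.825×10¹¹ m.
r₂ = 3.795×10⁸ km = 3.795×10¹¹ m.
Transfer ellipse a_t = (r₁ + r₂)/2 = 2.810×10¹¹ m.
At r₁: circular v_c1 = √(μ/r₁) = 26970 m/s; transfer-perihelion v_p = √[μ(2/r₁ − 1/a_t)] = 31340 m/s.
At r₂: circular v_c2 = √(μ/r₂) = 18700 m/s; transfer-aphelion v_a = √[μ(2/r₂ − 1/a_t)] = 15070 m/s.
Δv₂ = v_c2 − v_a = 3630 m/s.
= 3.630 km/s.

Δv ≈ 3.63 km/s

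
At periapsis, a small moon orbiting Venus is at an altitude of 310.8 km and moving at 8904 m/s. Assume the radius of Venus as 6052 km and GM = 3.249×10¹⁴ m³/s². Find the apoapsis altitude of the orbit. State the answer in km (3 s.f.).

apoapsis altitude ≈ 16000 km

r_p = 6052 + 310.8 = 6362.8 km = 6.363×10⁶ m.
Specific energy ε = v²/2 − μ/r = -1.142×10⁷ J/kg, so a = −μ/(2ε) = 1.422×10⁷ m.
The apsides satisfy r_p + r_a = 2a, so the apoapsis radius is 2a − r_p = 2.208×10⁷ m = 22083 km.
Apoapsis altitude = 22083 − 6052 = 16031 km.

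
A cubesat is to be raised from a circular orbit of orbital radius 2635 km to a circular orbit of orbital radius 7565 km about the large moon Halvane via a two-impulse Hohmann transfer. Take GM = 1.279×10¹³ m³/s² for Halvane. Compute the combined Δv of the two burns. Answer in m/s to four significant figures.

Δv_total ≈ 845.8 m/s

r₁ = 2635 km = 2.635×10⁶ m.
r₂ = 7565 km = 7.565×10⁶ m.
Transfer ellipse a_t = (r₁ + r₂)/2 = 5.100×10⁶ m.
At r₁: circular v_c1 = √(μ/r₁) = 2203 m/s; transfer-periapsis v_p = √[μ(2/r₁ − 1/a_t)] = 2683 m/s.
Δv₁ = v_p − v_c1 = 480.1 m/s.
At r₂: circular v_c2 = √(μ/r₂) = 1300 m/s; transfer-apoapsis v_a = √[μ(2/r₂ − 1/a_t)] = 934.6 m/s.
Δv₂ = v_c2 − v_a = 365.6 m/s.
Total Δv = Δv₁ + Δv₂ = 845.8 m/s.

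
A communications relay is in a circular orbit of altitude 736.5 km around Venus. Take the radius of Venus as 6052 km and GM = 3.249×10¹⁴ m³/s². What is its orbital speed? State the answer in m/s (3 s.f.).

r = 6052 + 736.5 = 6788.5 km = 6.7885×10⁶ m.
For a circular orbit v = √(μ/r) = √(3.249×10¹⁴ / 6.788×10⁶) = √(4.786×10⁷) = 6918 m/s.

v ≈ 6920 m/s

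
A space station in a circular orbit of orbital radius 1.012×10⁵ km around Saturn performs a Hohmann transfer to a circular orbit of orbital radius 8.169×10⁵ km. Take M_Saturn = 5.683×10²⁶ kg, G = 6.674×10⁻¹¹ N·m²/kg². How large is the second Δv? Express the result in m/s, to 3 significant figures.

Δv ≈ 3610 m/s

μ = GM = 6.674×10⁻¹¹ × 5.683×10²⁶ = 3.793×10¹⁶ m³/s².
r₁ = 1.012×10⁵ km = 1.012×10⁸ m.
r₂ = 8.169×10⁵ km = 8.169×10⁸ m.
Transfer ellipse a_t = (r₁ + r₂)/2 = 4.590×10⁸ m.
At r₁: circular v_c1 = √(μ/r₁) = 19360 m/s; transfer-perikrone v_p = √[μ(2/r₁ − 1/a_t)] = 25830 m/s.
At r₂: circular v_c2 = √(μ/r₂) = 6814 m/s; transfer-apokrone v_a = √[μ(2/r₂ − 1/a_t)] = 3199 m/s.
Δv₂ = v_c2 − v_a = 3615 m/s.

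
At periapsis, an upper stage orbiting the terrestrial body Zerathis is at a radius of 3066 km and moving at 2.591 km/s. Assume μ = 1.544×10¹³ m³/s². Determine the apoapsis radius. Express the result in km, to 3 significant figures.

apoapsis radius ≈ 6130 km

r_p = 3.066×10⁶ m.
Specific energy ε = v²/2 − μ/r = -1.679×10⁶ J/kg, so a = −μ/(2ε) = 4.597×10⁶ m.
The apsides satisfy r_p + r_a = 2a, so the apoapsis radius is 2a − r_p = 6.129×10⁶ m = 6128.7 km.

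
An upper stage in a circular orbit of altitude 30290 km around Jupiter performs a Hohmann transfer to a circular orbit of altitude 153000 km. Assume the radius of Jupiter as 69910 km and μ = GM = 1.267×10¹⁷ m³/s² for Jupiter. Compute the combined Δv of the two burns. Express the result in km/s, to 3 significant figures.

Δv_total ≈ 11.3 km/s

r₁ = 69910 + 30290 = 100200 km = 1.0020×10⁸ m.
r₂ = 69910 + 153000 = 222910 km = 2.2291×10⁸ m.
Transfer ellipse a_t = (r₁ + r₂)/2 = 1.616×10⁸ m.
At r₁: circular v_c1 = √(μ/r₁) = 35560 m/s; transfer-perijove v_p = √[μ(2/r₁ − 1/a_t)] = 41770 m/s.
Δv₁ = v_p − v_c1 = 6210 m/s.
At r₂: circular v_c2 = √(μ/r₂) = 23840 m/s; transfer-apojove v_a = √[μ(2/r₂ − 1/a_t)] = 18780 m/s.
Δv₂ = v_c2 − v_a = 5065 m/s.
Total Δv = Δv₁ + Δv₂ = 11280 m/s = 11.28 km/s.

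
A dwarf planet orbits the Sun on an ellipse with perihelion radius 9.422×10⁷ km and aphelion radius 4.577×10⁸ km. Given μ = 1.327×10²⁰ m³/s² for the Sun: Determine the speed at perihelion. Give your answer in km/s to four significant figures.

v ≈ 48.33 km/s

Semi-major axis a = (r_p + r_a)/2 = 2.7596×10⁸ km = 2.760×10¹¹ m.
Vis-viva: v² = μ(2/r − 1/a) = 1.327×10²⁰ × (2.123×10⁻¹¹ − 3.624×10⁻¹²) = 2.336×10⁹ m²/s².
v = 48330 m/s = 48.33 km/s.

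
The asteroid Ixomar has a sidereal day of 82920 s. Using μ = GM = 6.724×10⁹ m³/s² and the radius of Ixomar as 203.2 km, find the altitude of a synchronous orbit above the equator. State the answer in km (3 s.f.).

A synchronous orbit has period T, so by Kepler's third law a = (μT²/4π²)^(1/3).
μT²/4π² = 6.724×10⁹ × (8.292×10⁴)² / 39.48 = 1.171×10¹⁸ m³.
a = 1.054×10⁶ m = 1054.1 km.
Altitude h = a − R = 1054.1 − 203.2 = 850.85 km.

h_sync ≈ 851 km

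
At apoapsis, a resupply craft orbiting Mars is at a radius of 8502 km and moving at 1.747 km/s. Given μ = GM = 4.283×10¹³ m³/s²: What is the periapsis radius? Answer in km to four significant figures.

r_a = 8.502×10⁶ m.
Specific energy ε = v²/2 − μ/r = -3.512×10⁶ J/kg, so a = −μ/(2ε) = 6.098×10⁶ m.
The apsides satisfy r_p + r_a = 2a, so the periapsis radius is 2a − r_a = 3.695×10⁶ m = 3694.6 km.

periapsis radius ≈ 3695 km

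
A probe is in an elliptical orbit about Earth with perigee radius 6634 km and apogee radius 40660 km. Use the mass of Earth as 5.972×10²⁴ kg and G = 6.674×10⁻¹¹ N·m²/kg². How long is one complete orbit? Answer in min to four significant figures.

T ≈ 603.2 min

μ = GM = 6.674×10⁻¹¹ × 5.972×10²⁴ = 3.986×10¹⁴ m³/s².
Semi-major axis a = (r_p + r_a)/2 = (6634.0 + 40660)/2 = 23647 km = 2.365×10⁷ m.
By Kepler's third law T = 2π√(a³/μ) = 2π × 5.760×10³ = 3.619×10⁴ s.
= 603.2 min.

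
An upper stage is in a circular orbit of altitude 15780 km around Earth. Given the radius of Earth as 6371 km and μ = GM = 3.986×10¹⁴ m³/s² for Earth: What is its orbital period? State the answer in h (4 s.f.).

T ≈ 9.114 h

r = 6371 + 15780 = 22151 km = 2.2151×10⁷ m.
Kepler's third law: T = 2π√(r³/μ) = 2π√((2.215×10⁷)³ / 3.986×10¹⁴).
r³/μ = 2.727×10⁷ s², so T = 2π × 5.222×10³ = 3.281×10⁴ s.
Converting: 3.281×10⁴ s ÷ 3600 = 9.114 h.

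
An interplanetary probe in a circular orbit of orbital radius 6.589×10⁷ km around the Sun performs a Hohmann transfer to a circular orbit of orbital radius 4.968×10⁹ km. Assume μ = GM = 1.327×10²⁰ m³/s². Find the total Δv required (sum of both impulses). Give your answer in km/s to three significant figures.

r₁ = 6.589×10⁷ km = 6.589×10¹⁰ m.
r₂ = 4.968×10⁹ km = 4.968×10¹² m.
Transfer ellipse a_t = (r₁ + r₂)/2 = 2.517×10¹² m.
At r₁: circular v_c1 = √(μ/r₁) = 44880 m/s; transfer-perihelion v_p = √[μ(2/r₁ − 1/a_t)] = 63050 m/s.
Δv₁ = v_p − v_c1 = 18170 m/s.
At r₂: circular v_c2 = √(μ/r₂) = 5168 m/s; transfer-aphelion v_a = √[μ(2/r₂ − 1/a_t)] = 836.2 m/s.
Δv₂ = v_c2 − v_a = 4332 m/s.
Total Δv = Δv₁ + Δv₂ = 22500 m/s = 22.50 km/s.

Δv_total ≈ 22.5 km/s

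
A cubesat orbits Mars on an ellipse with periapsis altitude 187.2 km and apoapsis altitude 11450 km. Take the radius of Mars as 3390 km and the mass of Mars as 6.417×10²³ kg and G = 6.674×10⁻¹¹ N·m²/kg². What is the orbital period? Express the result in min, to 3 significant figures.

T ≈ 447 min

μ = GM = 6.674×10⁻¹¹ × 6.417×10²³ = 4.283×10¹³ m³/s².
r_p = 3390 + 187.2 = 3577.2 km = 3.5772×10⁶ m.
r_a = 3390 + 11450 = 14840 km = 1.4840×10⁷ m.
Semi-major axis a = (r_p + r_a)/2 = (3577.2 + 14840)/2 = 9208.6 km = 9.209×10⁶ m.
By Kepler's third law T = 2π√(a³/μ) = 2π × 4.270×10³ = 2.683×10⁴ s.
= 447.2 min.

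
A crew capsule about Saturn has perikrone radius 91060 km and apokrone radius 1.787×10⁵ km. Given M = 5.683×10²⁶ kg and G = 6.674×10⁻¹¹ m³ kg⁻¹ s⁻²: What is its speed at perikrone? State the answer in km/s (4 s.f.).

v ≈ 23.49 km/s

μ = GM = 6.674×10⁻¹¹ × 5.683×10²⁶ = 3.793×10¹⁶ m³/s².
Semi-major axis a = (r_p + r_a)/2 = 1.3488×10⁵ km = 1.349×10⁸ m.
Vis-viva: v² = μ(2/r − 1/a) = 3.793×10¹⁶ × (2.196×10⁻⁸ − 7.414×10⁻⁹) = 5.518×10⁸ m²/s².
v = 23490 m/s = 23.49 km/s.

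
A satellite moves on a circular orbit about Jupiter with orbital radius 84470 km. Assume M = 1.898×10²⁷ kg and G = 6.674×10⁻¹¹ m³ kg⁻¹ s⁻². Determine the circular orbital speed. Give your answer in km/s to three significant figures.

μ = GM = 6.674×10⁻¹¹ × 1.898×10²⁷ = 1.267×10¹⁷ m³/s².
r = 84470 km = 8.447×10⁷ m.
For a circular orbit v = √(μ/r) = √(1.267×10¹⁷ / 8.447×10⁷) = √(1.500×10⁹) = 38720 m/s.
That is 38.72 km/s.

v ≈ 38.7 km/s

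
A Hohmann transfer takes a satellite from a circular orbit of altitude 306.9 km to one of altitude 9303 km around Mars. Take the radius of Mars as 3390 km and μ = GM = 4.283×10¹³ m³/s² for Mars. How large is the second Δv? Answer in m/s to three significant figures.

r₁ = 3390 + 306.9 = 3696.9 km = 3.6969×10⁶ m.
r₂ = 3390 + 9303 = 12693 km = 1.2693×10⁷ m.
Transfer ellipse a_t = (r₁ + r₂)/2 = 8.195×10⁶ m.
At r₁: circular v_c1 = √(μ/r₁) = 3404 m/s; transfer-periapsis v_p = √[μ(2/r₁ − 1/a_t)] = 4236 m/s.
At r₂: circular v_c2 = √(μ/r₂) = 1837 m/s; transfer-apoapsis v_a = √[μ(2/r₂ − 1/a_t)] = 1234 m/s.
Δv₂ = v_c2 − v_a = 603.1 m/s.

Δv ≈ 603 m/s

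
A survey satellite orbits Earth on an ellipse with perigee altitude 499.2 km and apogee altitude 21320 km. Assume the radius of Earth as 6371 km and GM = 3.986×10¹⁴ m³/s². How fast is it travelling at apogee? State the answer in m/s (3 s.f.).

r_p = 6371 + 499.2 = 6870.2 km = 6.8702×10⁶ m.
r_a = 6371 + 21320 = 27691 km = 2.7691×10⁷ m.
Semi-major axis a = (r_p + r_a)/2 = 17281 km = 1.728×10⁷ m.
Vis-viva: v² = μ(2/r − 1/a) = 3.986×10¹⁴ × (7.223×10⁻⁸ − 5.787×10⁻⁸) = 5.723×10⁶ m²/s².
v = 2392 m/s.

v ≈ 2390 m/s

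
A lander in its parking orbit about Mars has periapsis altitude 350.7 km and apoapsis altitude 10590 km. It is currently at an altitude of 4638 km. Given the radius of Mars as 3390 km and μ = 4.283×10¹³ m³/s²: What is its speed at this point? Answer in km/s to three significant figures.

r_p = 3390 + 350.7 = 3740.7 km = 3.7407×10⁶ m.
r_a = 3390 + 10590 = 13980 km = 1.3980×10⁷ m.
r = 3390 + 4638 = 8028.0 km = 8.028×10⁶ m.
Semi-major axis a = (r_p + r_a)/2 = 8860.4 km = 8.860×10⁶ m.
Vis-viva: v² = μ(2/r − 1/a) = 4.283×10¹³ × (2.491×10⁻⁷ − 1.129×10⁻⁷) = 5.836×10⁶ m²/s².
v = 2416 m/s = 2.416 km/s.

v ≈ 2.42 km/s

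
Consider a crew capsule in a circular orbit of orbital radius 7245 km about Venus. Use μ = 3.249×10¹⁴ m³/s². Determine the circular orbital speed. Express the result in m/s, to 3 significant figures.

v ≈ 6700 m/s

r = 7245 km = 7.245×10⁶ m.
For a circular orbit v = √(μ/r) = √(3.249×10¹⁴ / 7.245×10⁶) = √(4.484×10⁷) = 6697 m/s.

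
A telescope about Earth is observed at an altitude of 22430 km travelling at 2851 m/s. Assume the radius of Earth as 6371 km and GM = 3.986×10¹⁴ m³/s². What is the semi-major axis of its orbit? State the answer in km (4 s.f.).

r = 6371 + 22430 = 28801 km = 2.880×10⁷ m.
Specific orbital energy ε = v²/2 − μ/r = (2851)²/2 − 3.986×10¹⁴/2.880×10⁷ = -9.776×10⁶ J/kg.
Since ε = −μ/(2a), a = −μ/(2ε) = 2.039×10⁷ m = 20387 km.

a ≈ 20390 km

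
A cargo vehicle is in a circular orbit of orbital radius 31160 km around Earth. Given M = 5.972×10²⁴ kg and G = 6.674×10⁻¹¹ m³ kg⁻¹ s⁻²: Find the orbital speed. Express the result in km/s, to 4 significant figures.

μ = GM = 6.674×10⁻¹¹ × 5.972×10²⁴ = 3.986×10¹⁴ m³/s².
r = 31160 km = 3.116×10⁷ m.
For a circular orbit v = √(μ/r) = √(3.986×10¹⁴ / 3.116×10⁷) = √(1.279×10⁷) = 3576 m/s.
That is 3.576 km/s.

v ≈ 3.576 km/s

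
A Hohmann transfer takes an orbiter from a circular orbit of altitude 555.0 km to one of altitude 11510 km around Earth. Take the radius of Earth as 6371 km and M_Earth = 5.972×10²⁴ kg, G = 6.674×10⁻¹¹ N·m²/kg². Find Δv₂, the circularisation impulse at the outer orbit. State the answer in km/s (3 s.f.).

μ = GM = 6.674×10⁻¹¹ × 5.972×10²⁴ = 3.986×10¹⁴ m³/s².
r₁ = 6371 + 555.0 = 6926.0 km = 6.9260×10⁶ m.
r₂ = 6371 + 11510 = 17881 km = 1.7881×10⁷ m.
Transfer ellipse a_t = (r₁ + r₂)/2 = 1.240×10⁷ m.
At r₁: circular v_c1 = √(μ/r₁) = 7586 m/s; transfer-perigee v_p = √[μ(2/r₁ − 1/a_t)] = 9108 m/s.
At r₂: circular v_c2 = √(μ/r₂) = 4721 m/s; transfer-apogee v_a = √[μ(2/r₂ − 1/a_t)] = 3528 m/s.
Δv₂ = v_c2 − v_a = 1193 m/s.
= 1.193 km/s.

Δv ≈ 1.19 km/s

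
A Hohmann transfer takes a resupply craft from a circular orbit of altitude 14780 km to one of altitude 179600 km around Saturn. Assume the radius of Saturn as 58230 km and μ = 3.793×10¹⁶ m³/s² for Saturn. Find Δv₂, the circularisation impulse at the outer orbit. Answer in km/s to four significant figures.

r₁ = 58230 + 14780 = 73010 km = 7.3010×10⁷ m.
r₂ = 58230 + 179600 = 237830 km = 2.3783×10⁸ m.
Transfer ellipse a_t = (r₁ + r₂)/2 = 1.554×10⁸ m.
At r₁: circular v_c1 = √(μ/r₁) = 22790 m/s; transfer-perikrone v_p = √[μ(2/r₁ − 1/a_t)] = 28200 m/s.
At r₂: circular v_c2 = √(μ/r₂) = 12630 m/s; transfer-apokrone v_a = √[μ(2/r₂ − 1/a_t)] = 8656 m/s.
Δv₂ = v_c2 − v_a = 3973 m/s.
= 3.973 km/s.

Δv ≈ 3.973 km/s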